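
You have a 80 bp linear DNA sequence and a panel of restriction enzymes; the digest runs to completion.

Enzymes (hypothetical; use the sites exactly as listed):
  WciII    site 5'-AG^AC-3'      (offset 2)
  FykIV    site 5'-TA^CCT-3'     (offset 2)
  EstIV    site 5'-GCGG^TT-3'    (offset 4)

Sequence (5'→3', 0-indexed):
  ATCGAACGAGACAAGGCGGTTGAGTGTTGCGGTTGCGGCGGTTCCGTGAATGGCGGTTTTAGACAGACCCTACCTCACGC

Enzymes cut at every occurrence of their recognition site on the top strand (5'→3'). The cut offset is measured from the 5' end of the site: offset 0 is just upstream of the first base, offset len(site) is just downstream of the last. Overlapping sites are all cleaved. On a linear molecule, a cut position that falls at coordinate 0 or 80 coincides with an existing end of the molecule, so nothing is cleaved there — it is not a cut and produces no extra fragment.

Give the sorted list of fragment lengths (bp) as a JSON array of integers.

Site scan:
  WciII (AGAC, off=2): starts [8, 60, 64] → cuts [10, 62, 66]
  FykIV (TACCT, off=2): starts [70] → cuts [72]
  EstIV (GCGGTT, off=4): starts [15, 28, 37, 52] → cuts [19, 32, 41, 56]

Pooled cuts: [10, 19, 32, 41, 56, 62, 66, 72]

Fragments:
  [0,10): 10 bp
  [10,19): 9 bp
  [19,32): 13 bp
  [32,41): 9 bp
  [41,56): 15 bp
  [56,62): 6 bp
  [62,66): 4 bp
  [66,72): 6 bp
  [72,80): 8 bp

[4,6,6,8,9,9,10,13,15]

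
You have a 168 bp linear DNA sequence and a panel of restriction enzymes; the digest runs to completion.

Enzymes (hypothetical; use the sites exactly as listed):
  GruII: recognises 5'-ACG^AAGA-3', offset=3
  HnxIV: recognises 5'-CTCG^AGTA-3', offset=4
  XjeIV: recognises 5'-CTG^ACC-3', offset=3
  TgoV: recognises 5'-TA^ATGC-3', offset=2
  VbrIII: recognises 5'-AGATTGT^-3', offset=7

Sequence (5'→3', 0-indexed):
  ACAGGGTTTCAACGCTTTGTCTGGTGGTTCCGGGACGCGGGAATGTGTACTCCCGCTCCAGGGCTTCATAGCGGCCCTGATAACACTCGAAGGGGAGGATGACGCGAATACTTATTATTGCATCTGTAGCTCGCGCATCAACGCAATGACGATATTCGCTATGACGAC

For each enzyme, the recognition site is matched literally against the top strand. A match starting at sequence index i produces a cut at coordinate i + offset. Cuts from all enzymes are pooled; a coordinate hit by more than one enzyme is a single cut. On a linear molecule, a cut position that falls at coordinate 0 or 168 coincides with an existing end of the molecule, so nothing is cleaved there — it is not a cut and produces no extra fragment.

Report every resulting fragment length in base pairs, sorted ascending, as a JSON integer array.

Scan for sites:
  GruII (ACGAAGA, off=3): no sites
  HnxIV (CTCGAGTA, off=4): no sites
  XjeIV (CTGACC, off=3): no sites
  TgoV (TAATGC, off=2): no sites
  VbrIII (AGATTGT, off=7): no sites

Pooled cuts: ∅

Fragments:
  no cuts → one linear fragment of 168 bp

[168]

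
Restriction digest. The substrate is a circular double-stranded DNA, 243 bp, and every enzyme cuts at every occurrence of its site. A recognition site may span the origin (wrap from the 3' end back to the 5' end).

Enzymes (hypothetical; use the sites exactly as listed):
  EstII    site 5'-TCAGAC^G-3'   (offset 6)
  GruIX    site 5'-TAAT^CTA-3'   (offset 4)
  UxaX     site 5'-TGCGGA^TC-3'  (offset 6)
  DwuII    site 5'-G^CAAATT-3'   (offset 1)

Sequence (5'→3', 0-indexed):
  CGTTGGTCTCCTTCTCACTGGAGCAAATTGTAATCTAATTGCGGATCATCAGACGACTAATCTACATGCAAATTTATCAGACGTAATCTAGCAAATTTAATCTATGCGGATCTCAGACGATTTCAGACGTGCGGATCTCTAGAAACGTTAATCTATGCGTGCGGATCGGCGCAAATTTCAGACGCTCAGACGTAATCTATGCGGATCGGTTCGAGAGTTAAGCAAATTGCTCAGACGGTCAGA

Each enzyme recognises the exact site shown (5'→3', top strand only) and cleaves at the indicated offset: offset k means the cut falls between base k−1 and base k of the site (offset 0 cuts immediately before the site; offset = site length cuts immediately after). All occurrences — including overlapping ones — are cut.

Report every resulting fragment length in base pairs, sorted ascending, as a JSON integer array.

[4,5,5,6,7,7,7,8,8,8,9,9,9,10,10,11,11,12,13,14,14,17,17,22]

Scan for sites:
  EstII (TCAGACG, off=6): starts [48, 76, 112, 122, 177, 185, 230, 238] → cuts [1, 54, 82, 118, 128, 183, 191, 236]
  GruIX (TAATCTA, off=4): starts [30, 57, 83, 97, 148, 192] → cuts [34, 61, 87, 101, 152, 196]
  UxaX (TGCGGATC, off=6): starts [39, 104, 129, 159, 199] → cuts [45, 110, 135, 165, 205]
  DwuII (GCAAATT, off=1): starts [22, 67, 90, 170, 221] → cuts [23, 68, 91, 171, 222]

Pooled cuts: [1, 23, 34, 45, 54, 61, 68, 82, 87, 91, 101, 110, 118, 128, 135, 152, 165, 171, 183, 191, 196, 205, 222, 236]

Fragment lengths:
  1→23: 22 bp
  23→34: 11 bp
  34→45: 11 bp
  45→54: 9 bp
  54→61: 7 bp
  61→68: 7 bp
  68→82: 14 bp
  82→87: 5 bp
  87→91: 4 bp
  91→101: 10 bp
  101→110: 9 bp
  110→118: 8 bp
  118→128: 10 bp
  128→135: 7 bp
  135→152: 17 bp
  152→165: 13 bp
  165→171: 6 bp
  171→183: 12 bp
  183→191: 8 bp
  191→196: 5 bp
  196→205: 9 bp
  205→222: 17 bp
  222→236: 14 bp
  236→1 (wrap): 243-236+1 = 8 bp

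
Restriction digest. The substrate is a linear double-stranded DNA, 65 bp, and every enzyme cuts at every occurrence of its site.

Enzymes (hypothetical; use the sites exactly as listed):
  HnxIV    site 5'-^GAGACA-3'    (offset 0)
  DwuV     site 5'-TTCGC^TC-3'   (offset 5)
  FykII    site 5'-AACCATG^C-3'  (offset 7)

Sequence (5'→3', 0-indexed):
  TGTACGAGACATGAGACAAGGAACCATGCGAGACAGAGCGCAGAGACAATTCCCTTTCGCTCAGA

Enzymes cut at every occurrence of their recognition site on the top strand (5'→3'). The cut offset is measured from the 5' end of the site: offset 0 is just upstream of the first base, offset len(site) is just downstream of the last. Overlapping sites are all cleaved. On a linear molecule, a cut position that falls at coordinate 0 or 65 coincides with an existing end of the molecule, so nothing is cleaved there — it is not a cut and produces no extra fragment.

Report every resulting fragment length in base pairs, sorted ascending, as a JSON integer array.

[1,5,5,7,13,16,18]

Site scan:
  HnxIV GAGACA/0: at [5, 12, 29, 42] ⇒ [5, 12, 29, 42]
  DwuV TTCGCTC/5: at [55] ⇒ [60]
  FykII AACCATGC/7: at [21] ⇒ [28]

All cut coordinates (distinct, sorted): [5, 12, 28, 29, 42, 60]

Fragments:
  [0,5): 5 bp
  [5,12): 7 bp
  [12,28): 16 bp
  [28,29): 1 bp
  [29,42): 13 bp
  [42,60): 18 bp
  [60,65): 5 bp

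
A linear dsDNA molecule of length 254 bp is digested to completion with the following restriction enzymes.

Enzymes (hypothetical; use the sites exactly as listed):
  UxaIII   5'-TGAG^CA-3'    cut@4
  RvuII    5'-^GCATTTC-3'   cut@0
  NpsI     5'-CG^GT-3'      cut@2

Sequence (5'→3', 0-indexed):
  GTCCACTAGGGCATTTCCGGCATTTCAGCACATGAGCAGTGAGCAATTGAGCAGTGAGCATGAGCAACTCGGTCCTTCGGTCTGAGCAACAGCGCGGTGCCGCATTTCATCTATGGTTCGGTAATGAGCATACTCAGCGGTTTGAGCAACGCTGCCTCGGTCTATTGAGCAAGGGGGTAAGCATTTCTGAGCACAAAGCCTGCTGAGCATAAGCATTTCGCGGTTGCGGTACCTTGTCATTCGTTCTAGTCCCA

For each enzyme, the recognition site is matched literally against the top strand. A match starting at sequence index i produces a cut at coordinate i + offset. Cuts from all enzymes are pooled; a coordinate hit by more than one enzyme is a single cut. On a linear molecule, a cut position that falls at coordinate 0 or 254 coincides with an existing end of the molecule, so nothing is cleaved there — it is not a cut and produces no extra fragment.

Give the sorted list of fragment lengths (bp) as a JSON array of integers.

[5,5,6,6,7,7,7,7,7,8,8,8,9,10,10,10,10,11,11,11,13,16,17,19,26]

Site scan:
  UxaIII TGAGCA/4: at [32, 39, 47, 54, 60, 82, 124, 142, 165, 187, 203] ⇒ [36, 43, 51, 58, 64, 86, 128, 146, 169, 191, 207]
  RvuII GCATTTC/0: at [10, 19, 101, 180, 212] ⇒ [10, 19, 101, 180, 212]
  NpsI CGGT/2: at [69, 77, 94, 118, 137, 157, 220, 226] ⇒ [71, 79, 96, 120, 139, 159, 222, 228]

Pooled cuts: [10, 19, 36, 43, 51, 58, 64, 71, 79, 86, 96, 101, 120, 128, 139, 146, 159, 169, 180, 191, 207, 212, 222, 228]

Fragment lengths:
  [0,10): 10 bp
  [10,19): 9 bp
  [19,36): 17 bp
  [36,43): 7 bp
  [43,51): 8 bp
  [51,58): 7 bp
  [58,64): 6 bp
  [64,71): 7 bp
  [71,79): 8 bp
  [79,86): 7 bp
  [86,96): 10 bp
  [96,101): 5 bp
  [101,120): 19 bp
  [120,128): 8 bp
  [128,139): 11 bp
  [139,146): 7 bp
  [146,159): 13 bp
  [159,169): 10 bp
  [169,180): 11 bp
  [180,191): 11 bp
  [191,207): 16 bp
  [207,212): 5 bp
  [212,222): 10 bp
  [222,228): 6 bp
  [228,254): 26 bp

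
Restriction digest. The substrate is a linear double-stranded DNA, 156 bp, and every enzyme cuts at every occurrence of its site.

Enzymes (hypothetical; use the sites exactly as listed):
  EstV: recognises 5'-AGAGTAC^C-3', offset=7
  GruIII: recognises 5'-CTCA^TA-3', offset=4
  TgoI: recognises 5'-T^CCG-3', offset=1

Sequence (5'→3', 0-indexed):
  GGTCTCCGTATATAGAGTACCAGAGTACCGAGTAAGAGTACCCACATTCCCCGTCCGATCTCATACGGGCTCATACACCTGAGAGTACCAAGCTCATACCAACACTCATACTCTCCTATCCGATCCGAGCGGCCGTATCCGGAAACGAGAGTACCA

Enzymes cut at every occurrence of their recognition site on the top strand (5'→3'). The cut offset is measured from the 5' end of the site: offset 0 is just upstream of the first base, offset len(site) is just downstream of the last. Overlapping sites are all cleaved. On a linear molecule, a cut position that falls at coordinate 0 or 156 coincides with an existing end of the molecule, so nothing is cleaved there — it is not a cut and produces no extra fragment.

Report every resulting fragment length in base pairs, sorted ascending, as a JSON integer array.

[2,5,5,8,8,9,10,11,12,13,13,14,15,15,16]

Per-enzyme occurrences:
  EstV (AGAGTACC, off=7): starts [13, 21, 34, 81, 147] → cuts [20, 28, 41, 88, 154]
  GruIII (CTCATA, off=4): starts [59, 69, 92, 104] → cuts [63, 73, 96, 108]
  TgoI (TCCG, off=1): starts [4, 53, 118, 123, 137] → cuts [5, 54, 119, 124, 138]

All cut coordinates (distinct, sorted): [5, 20, 28, 41, 54, 63, 73, 88, 96, 108, 119, 124, 138, 154]

Fragments:
  [0,5): 5 bp
  [5,20): 15 bp
  [20,28): 8 bp
  [28,41): 13 bp
  [41,54): 13 bp
  [54,63): 9 bp
  [63,73): 10 bp
  [73,88): 15 bp
  [88,96): 8 bp
  [96,108): 12 bp
  [108,119): 11 bp
  [119,124): 5 bp
  [124,138): 14 bp
  [138,154): 16 bp
  [154,156): 2 bp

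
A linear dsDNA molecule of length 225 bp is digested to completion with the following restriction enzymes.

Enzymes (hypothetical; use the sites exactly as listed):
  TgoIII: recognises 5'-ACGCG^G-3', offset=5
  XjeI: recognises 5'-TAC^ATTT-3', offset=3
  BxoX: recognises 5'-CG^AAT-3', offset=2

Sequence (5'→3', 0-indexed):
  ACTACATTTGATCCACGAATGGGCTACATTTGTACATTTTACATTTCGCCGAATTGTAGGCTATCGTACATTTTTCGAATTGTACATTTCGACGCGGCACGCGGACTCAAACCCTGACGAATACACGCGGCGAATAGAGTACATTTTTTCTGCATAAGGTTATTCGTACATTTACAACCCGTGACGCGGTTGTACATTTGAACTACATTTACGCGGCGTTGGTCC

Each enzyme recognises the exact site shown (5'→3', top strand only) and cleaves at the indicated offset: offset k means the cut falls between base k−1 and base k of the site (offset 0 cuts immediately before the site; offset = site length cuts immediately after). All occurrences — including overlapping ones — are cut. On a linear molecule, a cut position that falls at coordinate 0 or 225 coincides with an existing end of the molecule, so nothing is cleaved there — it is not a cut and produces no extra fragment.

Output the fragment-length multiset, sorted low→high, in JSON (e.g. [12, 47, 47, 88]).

Site scan:
  TgoIII (ACGCGG, off=5): starts [91, 98, 124, 183, 210] → cuts [96, 103, 129, 188, 215]
  XjeI (TACATTT, off=3): starts [2, 24, 32, 39, 66, 82, 139, 166, 192, 203] → cuts [5, 27, 35, 42, 69, 85, 142, 169, 195, 206]
  BxoX (CGAAT, off=2): starts [15, 49, 75, 117, 130] → cuts [17, 51, 77, 119, 132]

Pooled cuts: [5, 17, 27, 35, 42, 51, 69, 77, 85, 96, 103, 119, 129, 132, 142, 169, 188, 195, 206, 215]

Fragments:
  [0,5): 5 bp
  [5,17): 12 bp
  [17,27): 10 bp
  [27,35): 8 bp
  [35,42): 7 bp
  [42,51): 9 bp
  [51,69): 18 bp
  [69,77): 8 bp
  [77,85): 8 bp
  [85,96): 11 bp
  [96,103): 7 bp
  [103,119): 16 bp
  [119,129): 10 bp
  [129,132): 3 bp
  [132,142): 10 bp
  [142,169): 27 bp
  [169,188): 19 bp
  [188,195): 7 bp
  [195,206): 11 bp
  [206,215): 9 bp
  [215,225): 10 bp

[3,5,7,7,7,8,8,8,9,9,10,10,10,10,11,11,12,16,18,19,27]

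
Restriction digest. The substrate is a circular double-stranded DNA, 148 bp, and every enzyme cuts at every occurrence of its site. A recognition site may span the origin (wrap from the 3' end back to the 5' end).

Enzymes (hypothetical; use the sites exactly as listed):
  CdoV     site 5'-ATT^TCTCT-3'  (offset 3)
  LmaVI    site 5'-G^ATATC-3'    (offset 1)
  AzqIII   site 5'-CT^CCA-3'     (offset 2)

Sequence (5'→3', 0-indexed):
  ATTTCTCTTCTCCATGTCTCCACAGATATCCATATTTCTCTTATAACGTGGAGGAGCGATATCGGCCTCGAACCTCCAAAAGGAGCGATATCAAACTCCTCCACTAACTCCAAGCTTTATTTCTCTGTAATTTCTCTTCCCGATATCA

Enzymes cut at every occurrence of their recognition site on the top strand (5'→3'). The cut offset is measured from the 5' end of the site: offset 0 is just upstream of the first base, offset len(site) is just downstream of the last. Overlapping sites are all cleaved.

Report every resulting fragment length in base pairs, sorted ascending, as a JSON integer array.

Per-enzyme occurrences:
  CdoV (ATTTCTCT, off=3): starts [0, 33, 118, 129] → cuts [3, 36, 121, 132]
  LmaVI (GATATC, off=1): starts [24, 57, 86, 141] → cuts [25, 58, 87, 142]
  AzqIII (CTCCA, off=2): starts [9, 17, 73, 98, 107] → cuts [11, 19, 75, 100, 109]

All cut coordinates (distinct, sorted): [3, 11, 19, 25, 36, 58, 75, 87, 100, 109, 121, 132, 142]

Fragment lengths:
  3→11: 8 bp
  11→19: 8 bp
  19→25: 6 bp
  25→36: 11 bp
  36→58: 22 bp
  58→75: 17 bp
  75→87: 12 bp
  87→100: 13 bp
  100→109: 9 bp
  109→121: 12 bp
  121→132: 11 bp
  132→142: 10 bp
  142→3 (wrap): 148-142+3 = 9 bp

[6,8,8,9,9,10,11,11,12,12,13,17,22]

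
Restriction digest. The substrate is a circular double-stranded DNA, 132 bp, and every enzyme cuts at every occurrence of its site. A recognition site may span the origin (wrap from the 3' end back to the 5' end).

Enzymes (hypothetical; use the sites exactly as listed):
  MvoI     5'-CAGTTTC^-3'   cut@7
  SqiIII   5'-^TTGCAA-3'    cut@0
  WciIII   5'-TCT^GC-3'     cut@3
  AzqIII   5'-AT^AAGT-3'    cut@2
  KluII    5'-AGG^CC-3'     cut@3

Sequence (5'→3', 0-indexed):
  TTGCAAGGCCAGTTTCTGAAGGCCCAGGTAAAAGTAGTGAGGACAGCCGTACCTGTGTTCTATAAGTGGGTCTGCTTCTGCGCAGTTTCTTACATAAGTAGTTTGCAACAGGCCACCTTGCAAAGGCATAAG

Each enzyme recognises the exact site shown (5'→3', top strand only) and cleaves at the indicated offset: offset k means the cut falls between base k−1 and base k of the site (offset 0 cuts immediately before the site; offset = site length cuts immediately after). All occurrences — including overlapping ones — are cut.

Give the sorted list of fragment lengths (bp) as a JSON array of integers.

[3,5,6,6,6,7,8,8,10,10,10,12,41]

Per-enzyme occurrences:
  MvoI (CAGTTTC, off=7): starts [9, 82] → cuts [16, 89]
  SqiIII (TTGCAA, off=0): starts [0, 102, 117] → cuts [0, 102, 117]
  WciIII (TCTGC, off=3): starts [70, 76] → cuts [73, 79]
  AzqIII (ATAAGT, off=2): starts [61, 93, 127] → cuts [63, 95, 129]
  KluII (AGGCC, off=3): starts [5, 19, 109] → cuts [8, 22, 112]

All cut coordinates (distinct, sorted): [0, 8, 16, 22, 63, 73, 79, 89, 95, 102, 112, 117, 129]

Fragment lengths:
  0→8: 8 bp
  8→16: 8 bp
  16→22: 6 bp
  22→63: 41 bp
  63→73: 10 bp
  73→79: 6 bp
  79→89: 10 bp
  89→95: 6 bp
  95→102: 7 bp
  102→112: 10 bp
  112→117: 5 bp
  117→129: 12 bp
  129→0 (wrap): 132-129+0 = 3 bp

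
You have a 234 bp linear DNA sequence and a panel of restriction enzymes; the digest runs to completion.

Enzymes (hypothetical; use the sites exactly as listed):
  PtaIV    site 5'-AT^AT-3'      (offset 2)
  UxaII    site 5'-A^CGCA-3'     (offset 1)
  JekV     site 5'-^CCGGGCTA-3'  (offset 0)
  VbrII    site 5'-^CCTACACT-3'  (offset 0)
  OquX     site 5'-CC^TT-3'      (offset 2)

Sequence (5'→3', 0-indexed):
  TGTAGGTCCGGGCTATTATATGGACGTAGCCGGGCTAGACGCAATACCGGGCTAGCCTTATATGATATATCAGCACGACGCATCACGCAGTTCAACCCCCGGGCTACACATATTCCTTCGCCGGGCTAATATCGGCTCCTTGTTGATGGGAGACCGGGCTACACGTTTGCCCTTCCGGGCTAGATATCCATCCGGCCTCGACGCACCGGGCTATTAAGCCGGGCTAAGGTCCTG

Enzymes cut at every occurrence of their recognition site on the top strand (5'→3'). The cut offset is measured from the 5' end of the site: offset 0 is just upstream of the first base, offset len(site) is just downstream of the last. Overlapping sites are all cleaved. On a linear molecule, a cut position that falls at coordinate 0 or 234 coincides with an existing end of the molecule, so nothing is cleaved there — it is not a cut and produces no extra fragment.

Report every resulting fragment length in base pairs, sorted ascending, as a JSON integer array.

Site scan:
  PtaIV ATAT/2: at [17, 59, 64, 66, 109, 128, 183] ⇒ [19, 61, 66, 68, 111, 130, 185]
  UxaII ACGCA/1: at [38, 77, 84, 200] ⇒ [39, 78, 85, 201]
  JekV CCGGGCTA/0: at [7, 29, 46, 98, 120, 153, 174, 205, 218] ⇒ [7, 29, 46, 98, 120, 153, 174, 205, 218]
  VbrII (CCTACACT, off=0): no sites
  OquX CCTT/2: at [55, 114, 137, 170] ⇒ [57, 116, 139, 172]

Pooled cuts: [7, 19, 29, 39, 46, 57, 61, 66, 68, 78, 85, 98, 111, 116, 120, 130, 139, 153, 172, 174, 185, 201, 205, 218]

Fragment lengths:
  [0,7): 7 bp
  [7,19): 12 bp
  [19,29): 10 bp
  [29,39): 10 bp
  [39,46): 7 bp
  [46,57): 11 bp
  [57,61): 4 bp
  [61,66): 5 bp
  [66,68): 2 bp
  [68,78): 10 bp
  [78,85): 7 bp
  [85,98): 13 bp
  [98,111): 13 bp
  [111,116): 5 bp
  [116,120): 4 bp
  [120,130): 10 bp
  [130,139): 9 bp
  [139,153): 14 bp
  [153,172): 19 bp
  [172,174): 2 bp
  [174,185): 11 bp
  [185,201): 16 bp
  [201,205): 4 bp
  [205,218): 13 bp
  [218,234): 16 bp

[2,2,4,4,4,5,5,7,7,7,9,10,10,10,10,11,11,12,13,13,13,14,16,16,19]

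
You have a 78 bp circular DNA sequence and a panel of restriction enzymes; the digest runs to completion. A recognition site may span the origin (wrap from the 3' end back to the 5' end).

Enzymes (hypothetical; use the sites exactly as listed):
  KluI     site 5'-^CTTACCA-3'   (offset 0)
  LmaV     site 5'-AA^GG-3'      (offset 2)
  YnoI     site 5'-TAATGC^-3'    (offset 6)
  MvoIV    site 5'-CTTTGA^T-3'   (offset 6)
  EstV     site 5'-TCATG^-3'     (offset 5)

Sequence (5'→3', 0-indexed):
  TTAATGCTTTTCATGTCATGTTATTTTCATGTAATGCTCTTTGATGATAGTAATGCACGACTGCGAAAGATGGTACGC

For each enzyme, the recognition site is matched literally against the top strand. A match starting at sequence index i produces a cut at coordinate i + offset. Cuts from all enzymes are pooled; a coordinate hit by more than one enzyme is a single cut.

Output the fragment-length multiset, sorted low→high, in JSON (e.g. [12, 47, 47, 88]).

Site scan:
  KluI (CTTACCA, off=0): no sites
  LmaV (AAGG, off=2): no sites
  YnoI TAATGC/6: at [1, 31, 50] ⇒ [7, 37, 56]
  MvoIV CTTTGAT/6: at [38] ⇒ [44]
  EstV TCATG/5: at [10, 15, 26] ⇒ [15, 20, 31]

All cut coordinates (distinct, sorted): [7, 15, 20, 31, 37, 44, 56]

Fragments:
  7→15: 8 bp
  15→20: 5 bp
  20→31: 11 bp
  31→37: 6 bp
  37→44: 7 bp
  44→56: 12 bp
  56→7 (wrap): 78-56+7 = 29 bp

[5,6,7,8,11,12,29]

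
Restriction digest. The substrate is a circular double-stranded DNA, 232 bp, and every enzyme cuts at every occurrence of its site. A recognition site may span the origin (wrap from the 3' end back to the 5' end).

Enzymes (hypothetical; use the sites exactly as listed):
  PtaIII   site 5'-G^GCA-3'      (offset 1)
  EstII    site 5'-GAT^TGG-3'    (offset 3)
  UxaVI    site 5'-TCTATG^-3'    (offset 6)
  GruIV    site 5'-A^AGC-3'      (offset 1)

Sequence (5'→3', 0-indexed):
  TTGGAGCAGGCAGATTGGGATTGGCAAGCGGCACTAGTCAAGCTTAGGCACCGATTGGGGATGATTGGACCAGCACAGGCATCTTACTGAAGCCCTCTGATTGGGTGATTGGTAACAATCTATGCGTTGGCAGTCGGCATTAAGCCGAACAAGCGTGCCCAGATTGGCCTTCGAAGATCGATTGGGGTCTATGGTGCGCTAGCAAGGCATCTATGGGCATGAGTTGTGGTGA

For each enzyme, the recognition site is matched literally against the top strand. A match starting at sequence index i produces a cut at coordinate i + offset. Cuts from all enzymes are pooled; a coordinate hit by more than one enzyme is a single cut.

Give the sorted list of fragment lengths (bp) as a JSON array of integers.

Site scan:
  PtaIII GGCA/1: at [8, 22, 29, 46, 77, 128, 135, 205, 215] ⇒ [9, 23, 30, 47, 78, 129, 136, 206, 216]
  EstII GATTGG/3: at [12, 18, 52, 62, 98, 106, 161, 179, 230] ⇒ [1, 15, 21, 55, 65, 101, 109, 164, 182]
  UxaVI TCTATG/6: at [118, 187, 209] ⇒ [124, 193, 215]
  GruIV AAGC/1: at [25, 39, 89, 141, 150] ⇒ [26, 40, 90, 142, 151]

All cut coordinates (distinct, sorted): [1, 9, 15, 21, 23, 26, 30, 40, 47, 55, 65, 78, 90, 101, 109, 124, 129, 136, 142, 151, 164, 182, 193, 206, 215, 216]

Fragments:
  1→9: 8 bp
  9→15: 6 bp
  15→21: 6 bp
  21→23: 2 bp
  23→26: 3 bp
  26→30: 4 bp
  30→40: 10 bp
  40→47: 7 bp
  47→55: 8 bp
  55→65: 10 bp
  65→78: 13 bp
  78→90: 12 bp
  90→101: 11 bp
  101→109: 8 bp
  109→124: 15 bp
  124→129: 5 bp
  129→136: 7 bp
  136→142: 6 bp
  142→151: 9 bp
  151→164: 13 bp
  164→182: 18 bp
  182→193: 11 bp
  193→206: 13 bp
  206→215: 9 bp
  215→216: 1 bp
  216→1 (wrap): 232-216+1 = 17 bp

[1,2,3,4,5,6,6,6,7,7,8,8,8,9,9,10,10,11,11,12,13,13,13,15,17,18]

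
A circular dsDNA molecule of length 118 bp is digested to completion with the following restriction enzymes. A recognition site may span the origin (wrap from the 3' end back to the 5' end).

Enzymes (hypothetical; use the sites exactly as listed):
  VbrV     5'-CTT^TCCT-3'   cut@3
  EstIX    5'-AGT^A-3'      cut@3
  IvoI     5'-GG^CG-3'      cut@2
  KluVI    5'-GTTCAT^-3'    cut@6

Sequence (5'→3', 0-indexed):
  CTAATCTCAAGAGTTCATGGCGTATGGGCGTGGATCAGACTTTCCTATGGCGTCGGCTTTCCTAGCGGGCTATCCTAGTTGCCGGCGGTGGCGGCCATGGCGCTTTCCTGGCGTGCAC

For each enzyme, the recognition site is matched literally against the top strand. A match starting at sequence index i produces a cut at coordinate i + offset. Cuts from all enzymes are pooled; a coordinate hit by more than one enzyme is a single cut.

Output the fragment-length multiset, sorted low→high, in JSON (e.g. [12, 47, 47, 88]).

[2,5,6,6,8,8,9,9,14,25,26]

Per-enzyme occurrences:
  VbrV (CTTTCCT, off=3): starts [39, 56, 102] → cuts [42, 59, 105]
  EstIX (AGTA, off=3): no sites
  IvoI (GGCG, off=2): starts [18, 26, 48, 83, 89, 98, 109] → cuts [20, 28, 50, 85, 91, 100, 111]
  KluVI (GTTCAT, off=6): starts [12] → cuts [18]

Pooled cuts: [18, 20, 28, 42, 50, 59, 85, 91, 100, 105, 111]

Fragments:
  18→20: 2 bp
  20→28: 8 bp
  28→42: 14 bp
  42→50: 8 bp
  50→59: 9 bp
  59→85: 26 bp
  85→91: 6 bp
  91→100: 9 bp
  100→105: 5 bp
  105→111: 6 bp
  111→18 (wrap): 118-111+18 = 25 bp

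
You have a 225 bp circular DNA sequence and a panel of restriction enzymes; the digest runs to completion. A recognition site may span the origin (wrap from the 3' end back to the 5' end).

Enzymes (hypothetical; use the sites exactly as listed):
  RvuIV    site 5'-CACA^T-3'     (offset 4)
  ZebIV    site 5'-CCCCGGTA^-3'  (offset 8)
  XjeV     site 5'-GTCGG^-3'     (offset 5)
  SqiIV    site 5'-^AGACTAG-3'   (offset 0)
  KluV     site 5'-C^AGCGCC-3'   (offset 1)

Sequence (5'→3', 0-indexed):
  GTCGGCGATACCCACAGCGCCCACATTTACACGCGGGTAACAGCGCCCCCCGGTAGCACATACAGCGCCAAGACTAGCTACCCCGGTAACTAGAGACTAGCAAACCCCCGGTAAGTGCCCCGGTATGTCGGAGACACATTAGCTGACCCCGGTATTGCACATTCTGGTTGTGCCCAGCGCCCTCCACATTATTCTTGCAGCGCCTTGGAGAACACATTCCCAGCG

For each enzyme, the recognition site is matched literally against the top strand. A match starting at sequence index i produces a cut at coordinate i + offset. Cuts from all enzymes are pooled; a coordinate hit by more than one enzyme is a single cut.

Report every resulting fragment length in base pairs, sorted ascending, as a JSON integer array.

[3,5,5,6,7,7,7,10,10,10,12,13,14,14,14,16,16,18,18,20]

Per-enzyme occurrences:
  RvuIV (CACAT, off=4): starts [21, 56, 134, 157, 184, 212] → cuts [25, 60, 138, 161, 188, 216]
  ZebIV (CCCCGGTA, off=8): starts [47, 80, 105, 117, 146] → cuts [55, 88, 113, 125, 154]
  XjeV (GTCGG, off=5): starts [0, 126] → cuts [5, 131]
  SqiIV (AGACTAG, off=0): starts [70, 93] → cuts [70, 93]
  KluV (CAGCGCC, off=1): starts [14, 40, 62, 174, 197] → cuts [15, 41, 63, 175, 198]

Pooled cuts: [5, 15, 25, 41, 55, 60, 63, 70, 88, 93, 113, 125, 131, 138, 154, 161, 175, 188, 198, 216]

Fragments:
  5→15: 10 bp
  15→25: 10 bp
  25→41: 16 bp
  41→55: 14 bp
  55→60: 5 bp
  60→63: 3 bp
  63→70: 7 bp
  70→88: 18 bp
  88→93: 5 bp
  93→113: 20 bp
  113→125: 12 bp
  125→131: 6 bp
  131→138: 7 bp
  138→154: 16 bp
  154→161: 7 bp
  161→175: 14 bp
  175→188: 13 bp
  188→198: 10 bp
  198→216: 18 bp
  216→5 (wrap): 225-216+5 = 14 bp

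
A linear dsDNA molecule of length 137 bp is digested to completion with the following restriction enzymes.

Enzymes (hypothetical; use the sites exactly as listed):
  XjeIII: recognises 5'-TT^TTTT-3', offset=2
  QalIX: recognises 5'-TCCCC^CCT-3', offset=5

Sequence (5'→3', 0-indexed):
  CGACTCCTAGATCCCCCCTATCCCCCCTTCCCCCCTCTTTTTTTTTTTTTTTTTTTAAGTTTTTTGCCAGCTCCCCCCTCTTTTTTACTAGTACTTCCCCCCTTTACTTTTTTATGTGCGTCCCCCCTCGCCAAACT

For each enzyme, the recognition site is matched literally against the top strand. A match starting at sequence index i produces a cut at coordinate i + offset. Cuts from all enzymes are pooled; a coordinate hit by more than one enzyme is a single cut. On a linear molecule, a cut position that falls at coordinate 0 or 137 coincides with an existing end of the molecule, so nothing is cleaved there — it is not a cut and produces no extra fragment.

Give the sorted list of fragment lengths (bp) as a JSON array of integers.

[1,1,1,1,1,1,1,1,1,1,1,1,1,6,6,8,9,9,9,12,15,16,16,18]

Site scan:
  XjeIII (TTTTTT, off=2): starts [37, 38, 39, 40, 41, 42, 43, 44, 45, 46, 47, 48, 49, 50, 59, 80, 107] → cuts [39, 40, 41, 42, 43, 44, 45, 46, 47, 48, 49, 50, 51, 52, 61, 82, 109]
  QalIX (TCCCCCCT, off=5): starts [11, 20, 28, 71, 95, 120] → cuts [16, 25, 33, 76, 100, 125]

Pooled cuts: [16, 25, 33, 39, 40, 41, 42, 43, 44, 45, 46, 47, 48, 49, 50, 51, 52, 61, 76, 82, 100, 109, 125]

Fragments:
  [0,16): 16 bp
  [16,25): 9 bp
  [25,33): 8 bp
  [33,39): 6 bp
  [39,40): 1 bp
  [40,41): 1 bp
  [41,42): 1 bp
  [42,43): 1 bp
  [43,44): 1 bp
  [44,45): 1 bp
  [45,46): 1 bp
  [46,47): 1 bp
  [47,48): 1 bp
  [48,49): 1 bp
  [49,50): 1 bp
  [50,51): 1 bp
  [51,52): 1 bp
  [52,61): 9 bp
  [61,76): 15 bp
  [76,82): 6 bp
  [82,100): 18 bp
  [100,109): 9 bp
  [109,125): 16 bp
  [125,137): 12 bp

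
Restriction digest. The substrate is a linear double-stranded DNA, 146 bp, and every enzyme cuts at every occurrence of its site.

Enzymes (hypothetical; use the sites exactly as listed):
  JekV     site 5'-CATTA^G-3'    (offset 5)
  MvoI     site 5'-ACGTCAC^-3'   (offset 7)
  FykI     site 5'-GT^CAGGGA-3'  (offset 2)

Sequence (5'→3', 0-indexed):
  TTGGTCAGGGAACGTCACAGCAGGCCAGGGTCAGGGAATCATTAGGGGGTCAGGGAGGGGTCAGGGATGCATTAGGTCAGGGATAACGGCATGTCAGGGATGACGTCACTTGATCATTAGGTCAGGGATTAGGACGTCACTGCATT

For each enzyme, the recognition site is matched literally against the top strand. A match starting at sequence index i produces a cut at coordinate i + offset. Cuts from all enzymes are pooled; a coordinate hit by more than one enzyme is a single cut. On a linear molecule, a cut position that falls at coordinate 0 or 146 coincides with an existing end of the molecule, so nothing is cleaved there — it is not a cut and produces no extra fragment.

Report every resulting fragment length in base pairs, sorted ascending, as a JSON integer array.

Per-enzyme occurrences:
  JekV (CATTAG, off=5): starts [39, 69, 114] → cuts [44, 74, 119]
  MvoI (ACGTCAC, off=7): starts [11, 102, 133] → cuts [18, 109, 140]
  FykI (GTCAGGGA, off=2): starts [3, 29, 48, 59, 75, 92, 120] → cuts [5, 31, 50, 61, 77, 94, 122]

Pooled cuts: [5, 18, 31, 44, 50, 61, 74, 77, 94, 109, 119, 122, 140]

Fragment lengths:
  [0,5): 5 bp
  [5,18): 13 bp
  [18,31): 13 bp
  [31,44): 13 bp
  [44,50): 6 bp
  [50,61): 11 bp
  [61,74): 13 bp
  [74,77): 3 bp
  [77,94): 17 bp
  [94,109): 15 bp
  [109,119): 10 bp
  [119,122): 3 bp
  [122,140): 18 bp
  [140,146): 6 bp

[3,3,5,6,6,10,11,13,13,13,13,15,17,18]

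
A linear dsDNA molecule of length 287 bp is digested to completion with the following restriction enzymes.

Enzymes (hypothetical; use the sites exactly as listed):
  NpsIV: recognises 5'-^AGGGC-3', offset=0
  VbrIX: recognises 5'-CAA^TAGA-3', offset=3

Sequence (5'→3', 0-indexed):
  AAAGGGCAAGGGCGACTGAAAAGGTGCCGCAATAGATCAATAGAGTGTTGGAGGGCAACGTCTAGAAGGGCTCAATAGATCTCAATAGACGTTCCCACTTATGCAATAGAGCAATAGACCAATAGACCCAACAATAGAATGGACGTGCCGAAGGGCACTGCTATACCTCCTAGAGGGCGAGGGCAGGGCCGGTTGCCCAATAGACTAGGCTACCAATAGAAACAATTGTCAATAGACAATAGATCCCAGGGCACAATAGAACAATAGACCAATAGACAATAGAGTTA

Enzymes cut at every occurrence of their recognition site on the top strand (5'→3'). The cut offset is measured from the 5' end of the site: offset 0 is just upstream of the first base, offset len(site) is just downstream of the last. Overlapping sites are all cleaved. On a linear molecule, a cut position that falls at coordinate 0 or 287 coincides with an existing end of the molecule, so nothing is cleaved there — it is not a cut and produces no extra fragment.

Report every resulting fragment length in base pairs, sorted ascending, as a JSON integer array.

[2,5,6,6,7,7,8,8,8,8,8,8,8,9,9,10,11,12,15,16,16,16,17,21,22,24]

Scan for sites:
  NpsIV AGGGC/0: at [2, 8, 51, 66, 151, 173, 179, 184, 247] ⇒ [2, 8, 51, 66, 151, 173, 179, 184, 247]
  VbrIX CAATAGA/3: at [29, 37, 72, 82, 103, 111, 119, 131, 197, 213, 229, 236, 253, 261, 269, 276] ⇒ [32, 40, 75, 85, 106, 114, 122, 134, 200, 216, 232, 239, 256, 264, 272, 279]

Pooled cuts: [2, 8, 32, 40, 51, 66, 75, 85, 106, 114, 122, 134, 151, 173, 179, 184, 200, 216, 232, 239, 247, 256, 264, 272, 279]

Fragment lengths:
  [0,2): 2 bp
  [2,8): 6 bp
  [8,32): 24 bp
  [32,40): 8 bp
  [40,51): 11 bp
  [51,66): 15 bp
  [66,75): 9 bp
  [75,85): 10 bp
  [85,106): 21 bp
  [106,114): 8 bp
  [114,122): 8 bp
  [122,134): 12 bp
  [134,151): 17 bp
  [151,173): 22 bp
  [173,179): 6 bp
  [179,184): 5 bp
  [184,200): 16 bp
  [200,216): 16 bp
  [216,232): 16 bp
  [232,239): 7 bp
  [239,247): 8 bp
  [247,256): 9 bp
  [256,264): 8 bp
  [264,272): 8 bp
  [272,279): 7 bp
  [279,287): 8 bp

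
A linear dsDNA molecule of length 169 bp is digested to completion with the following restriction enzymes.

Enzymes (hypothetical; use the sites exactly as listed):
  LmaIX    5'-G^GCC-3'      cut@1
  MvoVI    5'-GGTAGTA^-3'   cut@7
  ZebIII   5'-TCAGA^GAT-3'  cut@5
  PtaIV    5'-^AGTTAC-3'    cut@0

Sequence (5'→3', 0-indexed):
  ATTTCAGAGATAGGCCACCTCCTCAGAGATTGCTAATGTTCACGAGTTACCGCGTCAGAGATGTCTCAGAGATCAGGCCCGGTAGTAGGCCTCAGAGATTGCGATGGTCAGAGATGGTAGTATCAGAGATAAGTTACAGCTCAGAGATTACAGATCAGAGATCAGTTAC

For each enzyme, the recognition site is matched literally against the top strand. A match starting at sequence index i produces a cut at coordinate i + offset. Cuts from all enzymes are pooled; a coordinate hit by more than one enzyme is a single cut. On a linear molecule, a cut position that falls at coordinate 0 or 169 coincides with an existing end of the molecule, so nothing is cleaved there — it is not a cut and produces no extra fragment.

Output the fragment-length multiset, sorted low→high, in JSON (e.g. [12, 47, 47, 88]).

[1,4,4,5,5,6,6,8,8,10,11,11,14,14,14,15,16,17]

Site scan:
  LmaIX (GGCC, off=1): starts [12, 75, 87] → cuts [13, 76, 88]
  MvoVI (GGTAGTA, off=7): starts [80, 115] → cuts [87, 122]
  ZebIII (TCAGAGAT, off=5): starts [3, 22, 54, 65, 91, 107, 122, 140, 154] → cuts [8, 27, 59, 70, 96, 112, 127, 145, 159]
  PtaIV (AGTTAC, off=0): starts [44, 131, 163] → cuts [44, 131, 163]

Pooled cuts: [8, 13, 27, 44, 59, 70, 76, 87, 88, 96, 112, 122, 127, 131, 145, 159, 163]

Fragments:
  [0,8): 8 bp
  [8,13): 5 bp
  [13,27): 14 bp
  [27,44): 17 bp
  [44,59): 15 bp
  [59,70): 11 bp
  [70,76): 6 bp
  [76,87): 11 bp
  [87,88): 1 bp
  [88,96): 8 bp
  [96,112): 16 bp
  [112,122): 10 bp
  [122,127): 5 bp
  [127,131): 4 bp
  [131,145): 14 bp
  [145,159): 14 bp
  [159,163): 4 bp
  [163,169): 6 bp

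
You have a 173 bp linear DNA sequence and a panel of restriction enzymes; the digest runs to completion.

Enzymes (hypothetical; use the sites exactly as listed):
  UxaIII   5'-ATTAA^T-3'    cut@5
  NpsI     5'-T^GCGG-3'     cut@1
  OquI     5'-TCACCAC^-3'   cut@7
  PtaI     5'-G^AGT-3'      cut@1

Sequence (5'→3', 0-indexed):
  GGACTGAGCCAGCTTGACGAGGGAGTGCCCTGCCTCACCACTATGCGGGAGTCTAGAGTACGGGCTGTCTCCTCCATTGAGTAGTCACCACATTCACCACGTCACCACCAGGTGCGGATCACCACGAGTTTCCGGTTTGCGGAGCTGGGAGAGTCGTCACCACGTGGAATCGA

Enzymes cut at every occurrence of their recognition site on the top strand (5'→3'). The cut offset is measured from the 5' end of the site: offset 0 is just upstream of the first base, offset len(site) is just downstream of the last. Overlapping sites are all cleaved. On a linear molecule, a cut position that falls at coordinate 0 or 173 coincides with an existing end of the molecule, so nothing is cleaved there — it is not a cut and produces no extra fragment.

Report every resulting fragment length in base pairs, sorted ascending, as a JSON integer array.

Per-enzyme occurrences:
  UxaIII (ATTAAT, off=5): no sites
  NpsI (TGCGG, off=1): starts [43, 112, 137] → cuts [44, 113, 138]
  OquI (TCACCAC, off=7): starts [34, 84, 93, 101, 118, 156] → cuts [41, 91, 100, 108, 125, 163]
  PtaI (GAGT, off=1): starts [22, 48, 55, 78, 125, 150] → cuts [23, 49, 56, 79, 126, 151]

All cut coordinates (distinct, sorted): [23, 41, 44, 49, 56, 79, 91, 100, 108, 113, 125, 126, 138, 151, 163]

Fragment lengths:
  [0,23): 23 bp
  [23,41): 18 bp
  [41,44): 3 bp
  [44,49): 5 bp
  [49,56): 7 bp
  [56,79): 23 bp
  [79,91): 12 bp
  [91,100): 9 bp
  [100,108): 8 bp
  [108,113): 5 bp
  [113,125): 12 bp
  [125,126): 1 bp
  [126,138): 12 bp
  [138,151): 13 bp
  [151,163): 12 bp
  [163,173): 10 bp

[1,3,5,5,7,8,9,10,12,12,12,12,13,18,23,23]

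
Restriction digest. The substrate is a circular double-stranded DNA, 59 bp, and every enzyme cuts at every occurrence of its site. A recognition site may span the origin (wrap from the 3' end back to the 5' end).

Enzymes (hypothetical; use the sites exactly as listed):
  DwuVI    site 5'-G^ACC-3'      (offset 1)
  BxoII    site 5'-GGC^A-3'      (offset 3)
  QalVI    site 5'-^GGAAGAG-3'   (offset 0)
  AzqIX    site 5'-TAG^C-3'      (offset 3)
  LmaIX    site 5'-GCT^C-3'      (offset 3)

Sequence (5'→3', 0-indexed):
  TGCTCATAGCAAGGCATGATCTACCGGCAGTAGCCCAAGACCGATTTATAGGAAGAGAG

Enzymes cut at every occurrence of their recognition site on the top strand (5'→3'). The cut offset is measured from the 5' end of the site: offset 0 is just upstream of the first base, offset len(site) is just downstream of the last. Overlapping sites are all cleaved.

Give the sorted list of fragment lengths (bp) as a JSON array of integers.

[5,5,6,6,11,13,13]

Scan for sites:
  DwuVI GACC/1: at [38] ⇒ [39]
  BxoII GGCA/3: at [12, 25] ⇒ [15, 28]
  QalVI GGAAGAG/0: at [50] ⇒ [50]
  AzqIX TAGC/3: at [6, 30] ⇒ [9, 33]
  LmaIX GCTC/3: at [1] ⇒ [4]

All cut coordinates (distinct, sorted): [4, 9, 15, 28, 33, 39, 50]

Fragments:
  4→9: 5 bp
  9→15: 6 bp
  15→28: 13 bp
  28→33: 5 bp
  33→39: 6 bp
  39→50: 11 bp
  50→4 (wrap): 59-50+4 = 13 bp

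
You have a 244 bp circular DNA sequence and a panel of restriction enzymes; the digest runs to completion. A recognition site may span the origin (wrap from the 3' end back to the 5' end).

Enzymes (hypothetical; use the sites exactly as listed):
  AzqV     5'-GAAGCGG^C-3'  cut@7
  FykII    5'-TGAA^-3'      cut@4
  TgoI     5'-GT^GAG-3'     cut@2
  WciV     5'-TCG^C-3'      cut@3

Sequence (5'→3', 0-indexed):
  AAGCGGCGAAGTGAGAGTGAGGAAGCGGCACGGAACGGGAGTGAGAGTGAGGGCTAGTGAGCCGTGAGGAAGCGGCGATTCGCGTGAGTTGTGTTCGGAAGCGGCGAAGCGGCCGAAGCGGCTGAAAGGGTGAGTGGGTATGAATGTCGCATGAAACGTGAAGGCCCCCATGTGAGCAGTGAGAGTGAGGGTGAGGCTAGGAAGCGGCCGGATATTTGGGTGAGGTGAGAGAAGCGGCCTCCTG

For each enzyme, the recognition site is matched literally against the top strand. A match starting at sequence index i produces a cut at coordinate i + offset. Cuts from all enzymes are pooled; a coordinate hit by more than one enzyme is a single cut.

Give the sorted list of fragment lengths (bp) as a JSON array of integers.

Site scan:
  AzqV GAAGCGGC/7: at [21, 68, 97, 105, 114, 200, 230, 243] ⇒ [6, 28, 75, 104, 112, 121, 207, 237]
  FykII TGAA/4: at [122, 140, 151, 158, 242] ⇒ [2, 126, 144, 155, 162]
  TgoI GTGAG/2: at [10, 16, 40, 46, 56, 63, 83, 129, 171, 178, 184, 190, 219, 224] ⇒ [12, 18, 42, 48, 58, 65, 85, 131, 173, 180, 186, 192, 221, 226]
  WciV TCGC/3: at [79, 146] ⇒ [82, 149]

All cut coordinates (distinct, sorted): [2, 6, 12, 18, 28, 42, 48, 58, 65, 75, 82, 85, 104, 112, 121, 126, 131, 144, 149, 155, 162, 173, 180, 186, 192, 207, 221, 226, 237]

Fragments:
  2→6: 4 bp
  6→12: 6 bp
  12→18: 6 bp
  18→28: 10 bp
  28→42: 14 bp
  42→48: 6 bp
  48→58: 10 bp
  58→65: 7 bp
  65→75: 10 bp
  75→82: 7 bp
  82→85: 3 bp
  85→104: 19 bp
  104→112: 8 bp
  112→121: 9 bp
  121→126: 5 bp
  126→131: 5 bp
  131→144: 13 bp
  144→149: 5 bp
  149→155: 6 bp
  155→162: 7 bp
  162→173: 11 bp
  173→180: 7 bp
  180→186: 6 bp
  186→192: 6 bp
  192→207: 15 bp
  207→221: 14 bp
  221→226: 5 bp
  226→237: 11 bp
  237→2 (wrap): 244-237+2 = 9 bp

[3,4,5,5,5,5,6,6,6,6,6,6,7,7,7,7,8,9,9,10,10,10,11,11,13,14,14,15,19]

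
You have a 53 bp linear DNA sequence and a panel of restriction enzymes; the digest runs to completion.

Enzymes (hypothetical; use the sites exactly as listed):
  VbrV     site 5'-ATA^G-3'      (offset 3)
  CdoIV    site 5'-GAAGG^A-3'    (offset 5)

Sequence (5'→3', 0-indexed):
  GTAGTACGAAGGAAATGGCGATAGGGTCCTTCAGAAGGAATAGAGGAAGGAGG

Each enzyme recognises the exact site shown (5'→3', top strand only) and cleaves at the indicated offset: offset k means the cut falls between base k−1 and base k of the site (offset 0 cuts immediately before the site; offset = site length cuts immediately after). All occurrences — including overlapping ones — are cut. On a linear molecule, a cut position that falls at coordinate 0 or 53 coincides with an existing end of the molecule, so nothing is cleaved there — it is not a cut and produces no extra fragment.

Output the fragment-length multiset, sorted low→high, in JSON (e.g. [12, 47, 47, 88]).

Scan for sites:
  VbrV (ATAG, off=3): starts [20, 39] → cuts [23, 42]
  CdoIV (GAAGGA, off=5): starts [7, 33, 45] → cuts [12, 38, 50]

All cut coordinates (distinct, sorted): [12, 23, 38, 42, 50]

Fragment lengths:
  [0,12): 12 bp
  [12,23): 11 bp
  [23,38): 15 bp
  [38,42): 4 bp
  [42,50): 8 bp
  [50,53): 3 bp

[3,4,8,11,12,15]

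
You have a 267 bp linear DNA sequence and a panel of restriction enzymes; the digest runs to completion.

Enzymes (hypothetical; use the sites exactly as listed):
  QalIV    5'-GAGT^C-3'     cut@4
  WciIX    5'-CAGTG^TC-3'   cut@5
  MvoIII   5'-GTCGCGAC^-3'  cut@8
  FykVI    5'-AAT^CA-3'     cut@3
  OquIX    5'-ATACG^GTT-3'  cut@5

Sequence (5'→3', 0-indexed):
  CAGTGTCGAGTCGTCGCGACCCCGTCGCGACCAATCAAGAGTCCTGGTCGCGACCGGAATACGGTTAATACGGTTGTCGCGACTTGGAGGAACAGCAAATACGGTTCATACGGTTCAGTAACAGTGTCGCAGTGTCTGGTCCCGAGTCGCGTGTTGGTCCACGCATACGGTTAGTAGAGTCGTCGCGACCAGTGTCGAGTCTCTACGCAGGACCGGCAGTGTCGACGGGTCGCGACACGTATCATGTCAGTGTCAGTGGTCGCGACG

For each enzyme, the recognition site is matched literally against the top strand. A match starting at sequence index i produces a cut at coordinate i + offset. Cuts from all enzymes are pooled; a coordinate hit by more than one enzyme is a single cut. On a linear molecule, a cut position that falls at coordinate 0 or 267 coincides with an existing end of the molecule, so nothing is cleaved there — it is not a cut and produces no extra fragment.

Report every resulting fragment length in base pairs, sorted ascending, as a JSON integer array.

Per-enzyme occurrences:
  QalIV GAGTC/4: at [7, 38, 143, 176, 196] ⇒ [11, 42, 147, 180, 200]
  WciIX CAGTGTC/5: at [0, 121, 129, 189, 216, 247] ⇒ [5, 126, 134, 194, 221, 252]
  MvoIII GTCGCGAC/8: at [12, 23, 46, 75, 181, 228, 258] ⇒ [20, 31, 54, 83, 189, 236, 266]
  FykVI AATCA/3: at [32] ⇒ [35]
  OquIX ATACGGTT/5: at [58, 67, 98, 107, 164] ⇒ [63, 72, 103, 112, 169]

Pooled cuts: [5, 11, 20, 31, 35, 42, 54, 63, 72, 83, 103, 112, 126, 134, 147, 169, 180, 189, 194, 200, 221, 236, 252, 266]

Fragments:
  [0,5): 5 bp
  [5,11): 6 bp
  [11,20): 9 bp
  [20,31): 11 bp
  [31,35): 4 bp
  [35,42): 7 bp
  [42,54): 12 bp
  [54,63): 9 bp
  [63,72): 9 bp
  [72,83): 11 bp
  [83,103): 20 bp
  [103,112): 9 bp
  [112,126): 14 bp
  [126,134): 8 bp
  [134,147): 13 bp
  [147,169): 22 bp
  [169,180): 11 bp
  [180,189): 9 bp
  [189,194): 5 bp
  [194,200): 6 bp
  [200,221): 21 bp
  [221,236): 15 bp
  [236,252): 16 bp
  [252,266): 14 bp
  [266,267): 1 bp

[1,4,5,5,6,6,7,8,9,9,9,9,9,11,11,11,12,13,14,14,15,16,20,21,22]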